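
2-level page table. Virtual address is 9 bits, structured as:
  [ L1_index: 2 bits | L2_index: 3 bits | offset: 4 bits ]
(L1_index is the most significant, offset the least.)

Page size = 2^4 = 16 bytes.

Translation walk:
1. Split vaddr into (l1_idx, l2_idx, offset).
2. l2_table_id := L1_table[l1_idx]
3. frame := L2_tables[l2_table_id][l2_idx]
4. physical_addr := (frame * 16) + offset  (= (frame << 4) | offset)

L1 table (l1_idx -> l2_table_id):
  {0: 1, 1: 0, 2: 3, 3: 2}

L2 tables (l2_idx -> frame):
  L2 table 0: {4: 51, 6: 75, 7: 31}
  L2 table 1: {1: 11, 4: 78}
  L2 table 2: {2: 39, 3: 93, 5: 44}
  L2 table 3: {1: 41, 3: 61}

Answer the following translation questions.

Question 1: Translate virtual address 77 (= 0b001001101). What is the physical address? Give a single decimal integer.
vaddr = 77 = 0b001001101
Split: l1_idx=0, l2_idx=4, offset=13
L1[0] = 1
L2[1][4] = 78
paddr = 78 * 16 + 13 = 1261

Answer: 1261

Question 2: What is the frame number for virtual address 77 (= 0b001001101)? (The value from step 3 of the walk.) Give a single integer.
vaddr = 77: l1_idx=0, l2_idx=4
L1[0] = 1; L2[1][4] = 78

Answer: 78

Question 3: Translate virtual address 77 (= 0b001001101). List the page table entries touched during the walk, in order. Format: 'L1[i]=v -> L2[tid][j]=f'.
Answer: L1[0]=1 -> L2[1][4]=78

Derivation:
vaddr = 77 = 0b001001101
Split: l1_idx=0, l2_idx=4, offset=13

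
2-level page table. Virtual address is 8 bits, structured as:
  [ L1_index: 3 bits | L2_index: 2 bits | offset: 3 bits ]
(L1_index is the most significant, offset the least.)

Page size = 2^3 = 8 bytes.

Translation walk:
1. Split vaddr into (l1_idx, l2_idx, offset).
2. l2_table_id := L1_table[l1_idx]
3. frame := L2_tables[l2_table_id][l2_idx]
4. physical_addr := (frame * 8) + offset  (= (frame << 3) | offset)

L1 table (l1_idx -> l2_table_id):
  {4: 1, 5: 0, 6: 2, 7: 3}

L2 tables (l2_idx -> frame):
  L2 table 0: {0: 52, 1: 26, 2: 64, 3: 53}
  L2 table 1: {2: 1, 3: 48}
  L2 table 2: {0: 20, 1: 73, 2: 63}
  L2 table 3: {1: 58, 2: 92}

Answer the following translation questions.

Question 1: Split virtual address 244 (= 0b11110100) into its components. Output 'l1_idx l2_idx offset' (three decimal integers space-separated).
vaddr = 244 = 0b11110100
  top 3 bits -> l1_idx = 7
  next 2 bits -> l2_idx = 2
  bottom 3 bits -> offset = 4

Answer: 7 2 4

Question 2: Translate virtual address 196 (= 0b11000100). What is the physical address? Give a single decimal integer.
vaddr = 196 = 0b11000100
Split: l1_idx=6, l2_idx=0, offset=4
L1[6] = 2
L2[2][0] = 20
paddr = 20 * 8 + 4 = 164

Answer: 164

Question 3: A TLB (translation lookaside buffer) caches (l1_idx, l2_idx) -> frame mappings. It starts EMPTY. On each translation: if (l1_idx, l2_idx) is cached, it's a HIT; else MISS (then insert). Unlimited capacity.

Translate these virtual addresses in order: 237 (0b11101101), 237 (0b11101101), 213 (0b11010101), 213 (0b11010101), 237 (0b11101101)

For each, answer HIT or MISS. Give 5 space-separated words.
vaddr=237: (7,1) not in TLB -> MISS, insert
vaddr=237: (7,1) in TLB -> HIT
vaddr=213: (6,2) not in TLB -> MISS, insert
vaddr=213: (6,2) in TLB -> HIT
vaddr=237: (7,1) in TLB -> HIT

Answer: MISS HIT MISS HIT HIT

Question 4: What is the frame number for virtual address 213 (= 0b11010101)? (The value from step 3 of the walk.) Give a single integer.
Answer: 63

Derivation:
vaddr = 213: l1_idx=6, l2_idx=2
L1[6] = 2; L2[2][2] = 63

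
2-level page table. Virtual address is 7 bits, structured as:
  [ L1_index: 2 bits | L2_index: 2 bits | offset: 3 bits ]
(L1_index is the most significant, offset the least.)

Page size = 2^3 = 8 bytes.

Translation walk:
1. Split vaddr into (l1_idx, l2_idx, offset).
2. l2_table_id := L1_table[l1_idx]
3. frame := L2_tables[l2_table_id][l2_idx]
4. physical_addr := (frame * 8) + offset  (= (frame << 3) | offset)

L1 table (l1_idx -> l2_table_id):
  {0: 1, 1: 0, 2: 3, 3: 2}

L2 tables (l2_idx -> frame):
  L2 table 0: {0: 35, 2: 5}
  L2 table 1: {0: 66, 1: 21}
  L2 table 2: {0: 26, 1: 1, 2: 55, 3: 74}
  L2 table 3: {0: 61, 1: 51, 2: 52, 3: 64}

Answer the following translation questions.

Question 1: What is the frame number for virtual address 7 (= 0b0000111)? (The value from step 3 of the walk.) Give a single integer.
Answer: 66

Derivation:
vaddr = 7: l1_idx=0, l2_idx=0
L1[0] = 1; L2[1][0] = 66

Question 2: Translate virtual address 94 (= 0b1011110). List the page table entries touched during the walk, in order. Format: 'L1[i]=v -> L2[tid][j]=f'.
vaddr = 94 = 0b1011110
Split: l1_idx=2, l2_idx=3, offset=6

Answer: L1[2]=3 -> L2[3][3]=64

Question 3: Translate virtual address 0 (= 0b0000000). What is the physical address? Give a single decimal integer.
vaddr = 0 = 0b0000000
Split: l1_idx=0, l2_idx=0, offset=0
L1[0] = 1
L2[1][0] = 66
paddr = 66 * 8 + 0 = 528

Answer: 528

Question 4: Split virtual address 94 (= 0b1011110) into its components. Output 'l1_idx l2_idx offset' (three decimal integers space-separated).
Answer: 2 3 6

Derivation:
vaddr = 94 = 0b1011110
  top 2 bits -> l1_idx = 2
  next 2 bits -> l2_idx = 3
  bottom 3 bits -> offset = 6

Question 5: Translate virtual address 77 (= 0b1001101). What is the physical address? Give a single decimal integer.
vaddr = 77 = 0b1001101
Split: l1_idx=2, l2_idx=1, offset=5
L1[2] = 3
L2[3][1] = 51
paddr = 51 * 8 + 5 = 413

Answer: 413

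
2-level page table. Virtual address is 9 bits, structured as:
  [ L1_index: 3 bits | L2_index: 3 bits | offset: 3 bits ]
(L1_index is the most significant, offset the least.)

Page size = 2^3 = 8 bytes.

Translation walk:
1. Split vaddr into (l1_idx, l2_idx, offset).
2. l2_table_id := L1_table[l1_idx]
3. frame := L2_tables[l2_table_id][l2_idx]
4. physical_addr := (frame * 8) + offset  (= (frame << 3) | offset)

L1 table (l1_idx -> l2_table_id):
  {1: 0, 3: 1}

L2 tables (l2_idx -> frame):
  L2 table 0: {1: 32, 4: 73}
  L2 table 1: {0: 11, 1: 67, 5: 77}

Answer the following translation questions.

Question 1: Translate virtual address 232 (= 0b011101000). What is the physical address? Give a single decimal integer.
Answer: 616

Derivation:
vaddr = 232 = 0b011101000
Split: l1_idx=3, l2_idx=5, offset=0
L1[3] = 1
L2[1][5] = 77
paddr = 77 * 8 + 0 = 616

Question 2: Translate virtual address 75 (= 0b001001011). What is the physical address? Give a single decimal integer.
vaddr = 75 = 0b001001011
Split: l1_idx=1, l2_idx=1, offset=3
L1[1] = 0
L2[0][1] = 32
paddr = 32 * 8 + 3 = 259

Answer: 259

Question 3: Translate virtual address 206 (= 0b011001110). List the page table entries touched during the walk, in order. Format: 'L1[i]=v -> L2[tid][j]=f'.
vaddr = 206 = 0b011001110
Split: l1_idx=3, l2_idx=1, offset=6

Answer: L1[3]=1 -> L2[1][1]=67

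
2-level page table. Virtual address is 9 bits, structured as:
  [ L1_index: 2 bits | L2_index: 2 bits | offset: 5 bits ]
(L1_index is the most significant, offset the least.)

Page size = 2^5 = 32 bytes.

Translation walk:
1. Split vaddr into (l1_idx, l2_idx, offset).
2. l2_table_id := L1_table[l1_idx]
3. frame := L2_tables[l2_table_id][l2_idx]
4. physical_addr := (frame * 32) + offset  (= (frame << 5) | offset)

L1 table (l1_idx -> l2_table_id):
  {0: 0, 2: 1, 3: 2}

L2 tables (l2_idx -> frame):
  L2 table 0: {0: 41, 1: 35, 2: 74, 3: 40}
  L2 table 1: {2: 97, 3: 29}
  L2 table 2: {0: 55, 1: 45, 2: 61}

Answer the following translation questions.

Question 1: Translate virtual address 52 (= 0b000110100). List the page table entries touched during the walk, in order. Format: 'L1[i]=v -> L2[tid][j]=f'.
vaddr = 52 = 0b000110100
Split: l1_idx=0, l2_idx=1, offset=20

Answer: L1[0]=0 -> L2[0][1]=35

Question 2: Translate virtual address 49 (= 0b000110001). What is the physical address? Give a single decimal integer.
Answer: 1137

Derivation:
vaddr = 49 = 0b000110001
Split: l1_idx=0, l2_idx=1, offset=17
L1[0] = 0
L2[0][1] = 35
paddr = 35 * 32 + 17 = 1137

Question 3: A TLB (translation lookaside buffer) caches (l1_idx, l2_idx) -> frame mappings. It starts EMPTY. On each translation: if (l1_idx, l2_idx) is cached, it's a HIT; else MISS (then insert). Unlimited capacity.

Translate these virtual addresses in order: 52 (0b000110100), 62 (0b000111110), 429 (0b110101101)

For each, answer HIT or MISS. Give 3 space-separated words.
vaddr=52: (0,1) not in TLB -> MISS, insert
vaddr=62: (0,1) in TLB -> HIT
vaddr=429: (3,1) not in TLB -> MISS, insert

Answer: MISS HIT MISS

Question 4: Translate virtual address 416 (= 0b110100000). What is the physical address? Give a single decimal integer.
Answer: 1440

Derivation:
vaddr = 416 = 0b110100000
Split: l1_idx=3, l2_idx=1, offset=0
L1[3] = 2
L2[2][1] = 45
paddr = 45 * 32 + 0 = 1440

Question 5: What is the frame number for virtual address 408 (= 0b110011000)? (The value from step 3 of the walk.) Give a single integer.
vaddr = 408: l1_idx=3, l2_idx=0
L1[3] = 2; L2[2][0] = 55

Answer: 55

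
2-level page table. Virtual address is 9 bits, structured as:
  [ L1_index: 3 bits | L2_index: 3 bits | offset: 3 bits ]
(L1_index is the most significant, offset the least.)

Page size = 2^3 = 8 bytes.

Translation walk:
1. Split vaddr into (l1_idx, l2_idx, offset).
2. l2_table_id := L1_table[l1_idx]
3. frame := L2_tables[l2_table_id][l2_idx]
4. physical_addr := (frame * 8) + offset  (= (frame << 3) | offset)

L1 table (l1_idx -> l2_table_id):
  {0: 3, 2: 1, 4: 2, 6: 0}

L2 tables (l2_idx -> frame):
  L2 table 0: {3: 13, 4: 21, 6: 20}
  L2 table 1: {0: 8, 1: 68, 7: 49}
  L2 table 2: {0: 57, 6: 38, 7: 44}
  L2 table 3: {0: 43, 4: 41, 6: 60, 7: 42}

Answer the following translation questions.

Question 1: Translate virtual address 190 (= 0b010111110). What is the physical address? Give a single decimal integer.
Answer: 398

Derivation:
vaddr = 190 = 0b010111110
Split: l1_idx=2, l2_idx=7, offset=6
L1[2] = 1
L2[1][7] = 49
paddr = 49 * 8 + 6 = 398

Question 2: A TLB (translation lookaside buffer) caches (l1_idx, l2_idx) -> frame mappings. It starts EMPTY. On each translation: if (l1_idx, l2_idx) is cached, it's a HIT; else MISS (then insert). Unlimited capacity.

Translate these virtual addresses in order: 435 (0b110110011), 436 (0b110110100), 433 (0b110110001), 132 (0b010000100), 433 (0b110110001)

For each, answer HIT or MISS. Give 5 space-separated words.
vaddr=435: (6,6) not in TLB -> MISS, insert
vaddr=436: (6,6) in TLB -> HIT
vaddr=433: (6,6) in TLB -> HIT
vaddr=132: (2,0) not in TLB -> MISS, insert
vaddr=433: (6,6) in TLB -> HIT

Answer: MISS HIT HIT MISS HIT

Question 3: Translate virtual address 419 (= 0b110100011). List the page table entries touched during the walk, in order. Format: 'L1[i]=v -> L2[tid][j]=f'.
Answer: L1[6]=0 -> L2[0][4]=21

Derivation:
vaddr = 419 = 0b110100011
Split: l1_idx=6, l2_idx=4, offset=3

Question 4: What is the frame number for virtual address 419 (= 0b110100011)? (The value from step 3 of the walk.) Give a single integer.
Answer: 21

Derivation:
vaddr = 419: l1_idx=6, l2_idx=4
L1[6] = 0; L2[0][4] = 21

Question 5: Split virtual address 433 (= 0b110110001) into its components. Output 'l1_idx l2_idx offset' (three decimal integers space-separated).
vaddr = 433 = 0b110110001
  top 3 bits -> l1_idx = 6
  next 3 bits -> l2_idx = 6
  bottom 3 bits -> offset = 1

Answer: 6 6 1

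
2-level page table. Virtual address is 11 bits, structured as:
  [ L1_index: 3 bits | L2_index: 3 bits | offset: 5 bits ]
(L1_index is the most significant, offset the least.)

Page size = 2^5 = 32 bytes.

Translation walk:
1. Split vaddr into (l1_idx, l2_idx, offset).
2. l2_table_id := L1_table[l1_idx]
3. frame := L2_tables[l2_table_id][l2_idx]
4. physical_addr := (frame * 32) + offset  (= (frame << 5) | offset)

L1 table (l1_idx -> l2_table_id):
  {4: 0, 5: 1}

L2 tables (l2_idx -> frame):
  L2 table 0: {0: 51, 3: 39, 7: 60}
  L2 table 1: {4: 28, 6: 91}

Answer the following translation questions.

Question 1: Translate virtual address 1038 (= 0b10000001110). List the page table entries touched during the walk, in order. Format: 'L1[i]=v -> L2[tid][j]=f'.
vaddr = 1038 = 0b10000001110
Split: l1_idx=4, l2_idx=0, offset=14

Answer: L1[4]=0 -> L2[0][0]=51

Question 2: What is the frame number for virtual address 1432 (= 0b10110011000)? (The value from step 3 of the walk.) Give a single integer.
Answer: 28

Derivation:
vaddr = 1432: l1_idx=5, l2_idx=4
L1[5] = 1; L2[1][4] = 28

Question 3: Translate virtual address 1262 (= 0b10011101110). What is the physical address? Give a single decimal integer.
vaddr = 1262 = 0b10011101110
Split: l1_idx=4, l2_idx=7, offset=14
L1[4] = 0
L2[0][7] = 60
paddr = 60 * 32 + 14 = 1934

Answer: 1934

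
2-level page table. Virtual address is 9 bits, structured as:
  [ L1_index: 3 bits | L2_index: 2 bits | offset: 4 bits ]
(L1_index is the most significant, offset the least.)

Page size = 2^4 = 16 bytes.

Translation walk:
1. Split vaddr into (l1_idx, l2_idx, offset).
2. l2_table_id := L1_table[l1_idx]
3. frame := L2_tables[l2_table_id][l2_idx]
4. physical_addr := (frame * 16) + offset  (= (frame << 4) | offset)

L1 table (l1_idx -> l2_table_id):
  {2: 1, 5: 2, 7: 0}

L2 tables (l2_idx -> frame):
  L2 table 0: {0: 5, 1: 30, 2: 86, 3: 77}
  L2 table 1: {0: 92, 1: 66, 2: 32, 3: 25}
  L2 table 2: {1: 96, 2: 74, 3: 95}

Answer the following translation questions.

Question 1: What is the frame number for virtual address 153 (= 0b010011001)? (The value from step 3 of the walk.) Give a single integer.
vaddr = 153: l1_idx=2, l2_idx=1
L1[2] = 1; L2[1][1] = 66

Answer: 66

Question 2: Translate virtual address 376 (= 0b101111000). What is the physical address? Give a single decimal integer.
vaddr = 376 = 0b101111000
Split: l1_idx=5, l2_idx=3, offset=8
L1[5] = 2
L2[2][3] = 95
paddr = 95 * 16 + 8 = 1528

Answer: 1528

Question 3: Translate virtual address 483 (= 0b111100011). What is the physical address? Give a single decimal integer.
Answer: 1379

Derivation:
vaddr = 483 = 0b111100011
Split: l1_idx=7, l2_idx=2, offset=3
L1[7] = 0
L2[0][2] = 86
paddr = 86 * 16 + 3 = 1379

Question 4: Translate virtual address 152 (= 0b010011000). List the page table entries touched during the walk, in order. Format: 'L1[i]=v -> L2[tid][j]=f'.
vaddr = 152 = 0b010011000
Split: l1_idx=2, l2_idx=1, offset=8

Answer: L1[2]=1 -> L2[1][1]=66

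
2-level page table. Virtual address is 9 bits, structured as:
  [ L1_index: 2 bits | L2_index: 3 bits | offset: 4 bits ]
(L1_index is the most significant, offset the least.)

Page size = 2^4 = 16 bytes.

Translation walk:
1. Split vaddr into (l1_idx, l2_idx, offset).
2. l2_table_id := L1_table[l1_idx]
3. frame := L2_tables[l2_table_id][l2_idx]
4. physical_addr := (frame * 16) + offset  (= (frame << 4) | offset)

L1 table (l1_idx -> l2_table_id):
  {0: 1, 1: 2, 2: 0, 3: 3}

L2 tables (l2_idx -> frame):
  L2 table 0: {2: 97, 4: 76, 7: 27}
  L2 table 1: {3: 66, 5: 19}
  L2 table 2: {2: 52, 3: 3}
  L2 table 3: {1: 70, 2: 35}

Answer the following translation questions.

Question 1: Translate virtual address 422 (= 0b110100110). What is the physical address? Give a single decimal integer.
vaddr = 422 = 0b110100110
Split: l1_idx=3, l2_idx=2, offset=6
L1[3] = 3
L2[3][2] = 35
paddr = 35 * 16 + 6 = 566

Answer: 566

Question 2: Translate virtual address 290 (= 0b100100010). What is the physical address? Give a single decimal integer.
Answer: 1554

Derivation:
vaddr = 290 = 0b100100010
Split: l1_idx=2, l2_idx=2, offset=2
L1[2] = 0
L2[0][2] = 97
paddr = 97 * 16 + 2 = 1554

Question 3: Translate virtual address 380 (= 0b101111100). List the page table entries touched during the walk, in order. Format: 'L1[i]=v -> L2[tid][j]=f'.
Answer: L1[2]=0 -> L2[0][7]=27

Derivation:
vaddr = 380 = 0b101111100
Split: l1_idx=2, l2_idx=7, offset=12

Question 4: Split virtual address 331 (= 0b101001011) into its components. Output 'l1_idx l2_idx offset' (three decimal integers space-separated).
Answer: 2 4 11

Derivation:
vaddr = 331 = 0b101001011
  top 2 bits -> l1_idx = 2
  next 3 bits -> l2_idx = 4
  bottom 4 bits -> offset = 11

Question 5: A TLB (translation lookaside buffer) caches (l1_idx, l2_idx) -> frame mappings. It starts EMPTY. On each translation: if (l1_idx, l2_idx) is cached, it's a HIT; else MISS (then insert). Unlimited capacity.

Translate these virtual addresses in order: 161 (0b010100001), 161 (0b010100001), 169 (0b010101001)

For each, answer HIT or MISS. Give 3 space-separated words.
vaddr=161: (1,2) not in TLB -> MISS, insert
vaddr=161: (1,2) in TLB -> HIT
vaddr=169: (1,2) in TLB -> HIT

Answer: MISS HIT HIT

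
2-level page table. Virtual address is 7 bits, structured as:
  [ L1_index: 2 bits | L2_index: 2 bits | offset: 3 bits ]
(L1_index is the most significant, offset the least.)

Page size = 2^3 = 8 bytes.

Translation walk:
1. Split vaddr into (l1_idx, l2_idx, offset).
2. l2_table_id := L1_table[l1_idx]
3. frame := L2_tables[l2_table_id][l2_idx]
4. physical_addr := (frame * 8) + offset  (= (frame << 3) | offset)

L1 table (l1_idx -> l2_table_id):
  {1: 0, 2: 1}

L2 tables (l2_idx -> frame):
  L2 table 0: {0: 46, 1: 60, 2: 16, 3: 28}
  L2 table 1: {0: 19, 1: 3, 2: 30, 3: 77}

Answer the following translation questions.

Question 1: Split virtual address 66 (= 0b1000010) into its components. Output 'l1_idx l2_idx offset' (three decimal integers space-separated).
vaddr = 66 = 0b1000010
  top 2 bits -> l1_idx = 2
  next 2 bits -> l2_idx = 0
  bottom 3 bits -> offset = 2

Answer: 2 0 2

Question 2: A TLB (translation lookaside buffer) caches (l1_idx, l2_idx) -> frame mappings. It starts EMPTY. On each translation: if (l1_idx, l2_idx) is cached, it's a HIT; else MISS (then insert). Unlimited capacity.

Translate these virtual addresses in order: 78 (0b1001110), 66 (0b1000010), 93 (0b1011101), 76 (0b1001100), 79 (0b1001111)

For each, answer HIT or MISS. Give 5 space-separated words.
Answer: MISS MISS MISS HIT HIT

Derivation:
vaddr=78: (2,1) not in TLB -> MISS, insert
vaddr=66: (2,0) not in TLB -> MISS, insert
vaddr=93: (2,3) not in TLB -> MISS, insert
vaddr=76: (2,1) in TLB -> HIT
vaddr=79: (2,1) in TLB -> HIT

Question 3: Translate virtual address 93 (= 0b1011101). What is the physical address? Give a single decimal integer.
Answer: 621

Derivation:
vaddr = 93 = 0b1011101
Split: l1_idx=2, l2_idx=3, offset=5
L1[2] = 1
L2[1][3] = 77
paddr = 77 * 8 + 5 = 621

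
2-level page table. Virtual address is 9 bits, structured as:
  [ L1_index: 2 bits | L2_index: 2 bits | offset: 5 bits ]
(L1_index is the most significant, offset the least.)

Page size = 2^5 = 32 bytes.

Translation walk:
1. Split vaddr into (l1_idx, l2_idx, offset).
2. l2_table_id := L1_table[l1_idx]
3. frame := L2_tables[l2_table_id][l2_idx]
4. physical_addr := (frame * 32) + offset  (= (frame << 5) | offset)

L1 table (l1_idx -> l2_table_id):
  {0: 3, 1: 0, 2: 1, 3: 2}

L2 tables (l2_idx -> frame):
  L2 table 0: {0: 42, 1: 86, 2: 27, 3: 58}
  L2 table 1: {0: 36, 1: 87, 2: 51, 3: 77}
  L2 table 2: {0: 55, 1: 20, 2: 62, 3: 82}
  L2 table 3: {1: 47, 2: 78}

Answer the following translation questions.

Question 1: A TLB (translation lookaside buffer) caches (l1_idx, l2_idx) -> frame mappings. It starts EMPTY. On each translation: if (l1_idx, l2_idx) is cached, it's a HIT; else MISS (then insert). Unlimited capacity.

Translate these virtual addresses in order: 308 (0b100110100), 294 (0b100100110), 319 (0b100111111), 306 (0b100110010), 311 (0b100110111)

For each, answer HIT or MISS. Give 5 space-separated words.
Answer: MISS HIT HIT HIT HIT

Derivation:
vaddr=308: (2,1) not in TLB -> MISS, insert
vaddr=294: (2,1) in TLB -> HIT
vaddr=319: (2,1) in TLB -> HIT
vaddr=306: (2,1) in TLB -> HIT
vaddr=311: (2,1) in TLB -> HIT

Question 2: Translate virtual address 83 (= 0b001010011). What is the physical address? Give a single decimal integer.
Answer: 2515

Derivation:
vaddr = 83 = 0b001010011
Split: l1_idx=0, l2_idx=2, offset=19
L1[0] = 3
L2[3][2] = 78
paddr = 78 * 32 + 19 = 2515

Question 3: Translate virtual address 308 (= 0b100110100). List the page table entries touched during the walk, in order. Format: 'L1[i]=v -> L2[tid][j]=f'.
vaddr = 308 = 0b100110100
Split: l1_idx=2, l2_idx=1, offset=20

Answer: L1[2]=1 -> L2[1][1]=87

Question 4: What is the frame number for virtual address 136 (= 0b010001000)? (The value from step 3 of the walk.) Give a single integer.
vaddr = 136: l1_idx=1, l2_idx=0
L1[1] = 0; L2[0][0] = 42

Answer: 42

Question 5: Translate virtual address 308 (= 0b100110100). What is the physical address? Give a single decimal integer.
vaddr = 308 = 0b100110100
Split: l1_idx=2, l2_idx=1, offset=20
L1[2] = 1
L2[1][1] = 87
paddr = 87 * 32 + 20 = 2804

Answer: 2804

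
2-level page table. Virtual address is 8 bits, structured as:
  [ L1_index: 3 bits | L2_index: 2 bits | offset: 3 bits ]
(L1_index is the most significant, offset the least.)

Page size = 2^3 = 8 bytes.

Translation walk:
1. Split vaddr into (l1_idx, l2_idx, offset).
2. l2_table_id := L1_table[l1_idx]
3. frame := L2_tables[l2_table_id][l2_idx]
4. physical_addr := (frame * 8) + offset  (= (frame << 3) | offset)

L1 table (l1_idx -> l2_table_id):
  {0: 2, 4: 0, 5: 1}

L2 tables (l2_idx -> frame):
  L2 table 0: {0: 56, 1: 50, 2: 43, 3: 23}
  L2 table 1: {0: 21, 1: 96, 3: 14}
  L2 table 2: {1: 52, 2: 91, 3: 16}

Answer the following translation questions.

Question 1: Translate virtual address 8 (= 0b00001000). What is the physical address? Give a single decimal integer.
vaddr = 8 = 0b00001000
Split: l1_idx=0, l2_idx=1, offset=0
L1[0] = 2
L2[2][1] = 52
paddr = 52 * 8 + 0 = 416

Answer: 416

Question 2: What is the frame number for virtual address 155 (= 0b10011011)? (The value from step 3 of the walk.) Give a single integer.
Answer: 23

Derivation:
vaddr = 155: l1_idx=4, l2_idx=3
L1[4] = 0; L2[0][3] = 23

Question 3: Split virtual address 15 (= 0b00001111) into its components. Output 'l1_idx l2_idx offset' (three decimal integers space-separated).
Answer: 0 1 7

Derivation:
vaddr = 15 = 0b00001111
  top 3 bits -> l1_idx = 0
  next 2 bits -> l2_idx = 1
  bottom 3 bits -> offset = 7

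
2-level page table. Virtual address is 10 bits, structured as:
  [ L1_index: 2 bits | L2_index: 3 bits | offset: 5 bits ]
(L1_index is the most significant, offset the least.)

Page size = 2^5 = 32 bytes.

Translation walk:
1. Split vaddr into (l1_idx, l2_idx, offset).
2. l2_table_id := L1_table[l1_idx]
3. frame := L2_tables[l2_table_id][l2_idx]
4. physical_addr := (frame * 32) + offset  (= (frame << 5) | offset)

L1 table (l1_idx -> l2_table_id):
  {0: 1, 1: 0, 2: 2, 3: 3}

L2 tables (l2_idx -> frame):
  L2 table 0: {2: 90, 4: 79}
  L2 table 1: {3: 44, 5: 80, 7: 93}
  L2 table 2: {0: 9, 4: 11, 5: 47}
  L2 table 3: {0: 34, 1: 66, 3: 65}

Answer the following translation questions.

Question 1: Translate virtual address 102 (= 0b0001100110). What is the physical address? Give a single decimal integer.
vaddr = 102 = 0b0001100110
Split: l1_idx=0, l2_idx=3, offset=6
L1[0] = 1
L2[1][3] = 44
paddr = 44 * 32 + 6 = 1414

Answer: 1414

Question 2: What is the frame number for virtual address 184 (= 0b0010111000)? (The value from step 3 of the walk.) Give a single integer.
vaddr = 184: l1_idx=0, l2_idx=5
L1[0] = 1; L2[1][5] = 80

Answer: 80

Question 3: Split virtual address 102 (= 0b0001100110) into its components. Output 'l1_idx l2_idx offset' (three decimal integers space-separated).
vaddr = 102 = 0b0001100110
  top 2 bits -> l1_idx = 0
  next 3 bits -> l2_idx = 3
  bottom 5 bits -> offset = 6

Answer: 0 3 6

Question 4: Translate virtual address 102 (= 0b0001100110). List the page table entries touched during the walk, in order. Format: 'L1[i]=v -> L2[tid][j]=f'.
vaddr = 102 = 0b0001100110
Split: l1_idx=0, l2_idx=3, offset=6

Answer: L1[0]=1 -> L2[1][3]=44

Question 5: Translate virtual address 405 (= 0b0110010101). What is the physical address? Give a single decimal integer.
Answer: 2549

Derivation:
vaddr = 405 = 0b0110010101
Split: l1_idx=1, l2_idx=4, offset=21
L1[1] = 0
L2[0][4] = 79
paddr = 79 * 32 + 21 = 2549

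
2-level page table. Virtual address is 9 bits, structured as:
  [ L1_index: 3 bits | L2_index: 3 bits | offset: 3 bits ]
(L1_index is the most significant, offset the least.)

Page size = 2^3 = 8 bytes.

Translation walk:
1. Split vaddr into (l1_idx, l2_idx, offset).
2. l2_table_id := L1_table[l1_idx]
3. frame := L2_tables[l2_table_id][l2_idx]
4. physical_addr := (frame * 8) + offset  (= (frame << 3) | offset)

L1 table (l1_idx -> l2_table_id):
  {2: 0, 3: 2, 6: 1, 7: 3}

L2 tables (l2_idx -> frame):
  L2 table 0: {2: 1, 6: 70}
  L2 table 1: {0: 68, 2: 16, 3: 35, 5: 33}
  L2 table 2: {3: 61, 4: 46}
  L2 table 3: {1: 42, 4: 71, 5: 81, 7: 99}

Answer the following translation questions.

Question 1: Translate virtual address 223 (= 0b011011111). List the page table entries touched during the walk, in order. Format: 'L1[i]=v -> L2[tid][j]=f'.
vaddr = 223 = 0b011011111
Split: l1_idx=3, l2_idx=3, offset=7

Answer: L1[3]=2 -> L2[2][3]=61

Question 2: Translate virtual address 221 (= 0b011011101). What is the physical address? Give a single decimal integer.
Answer: 493

Derivation:
vaddr = 221 = 0b011011101
Split: l1_idx=3, l2_idx=3, offset=5
L1[3] = 2
L2[2][3] = 61
paddr = 61 * 8 + 5 = 493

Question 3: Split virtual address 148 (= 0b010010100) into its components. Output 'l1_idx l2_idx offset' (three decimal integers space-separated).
Answer: 2 2 4

Derivation:
vaddr = 148 = 0b010010100
  top 3 bits -> l1_idx = 2
  next 3 bits -> l2_idx = 2
  bottom 3 bits -> offset = 4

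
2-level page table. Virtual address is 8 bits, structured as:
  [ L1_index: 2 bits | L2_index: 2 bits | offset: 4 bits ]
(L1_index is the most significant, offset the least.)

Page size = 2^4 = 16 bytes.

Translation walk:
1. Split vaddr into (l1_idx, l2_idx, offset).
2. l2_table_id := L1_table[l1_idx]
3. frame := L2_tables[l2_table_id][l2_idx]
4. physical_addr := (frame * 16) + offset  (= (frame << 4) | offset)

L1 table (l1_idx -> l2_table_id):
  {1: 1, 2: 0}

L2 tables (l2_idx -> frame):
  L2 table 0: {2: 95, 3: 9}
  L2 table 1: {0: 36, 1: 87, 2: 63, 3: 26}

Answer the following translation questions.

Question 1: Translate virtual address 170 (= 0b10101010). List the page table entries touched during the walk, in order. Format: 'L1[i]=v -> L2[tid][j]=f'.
Answer: L1[2]=0 -> L2[0][2]=95

Derivation:
vaddr = 170 = 0b10101010
Split: l1_idx=2, l2_idx=2, offset=10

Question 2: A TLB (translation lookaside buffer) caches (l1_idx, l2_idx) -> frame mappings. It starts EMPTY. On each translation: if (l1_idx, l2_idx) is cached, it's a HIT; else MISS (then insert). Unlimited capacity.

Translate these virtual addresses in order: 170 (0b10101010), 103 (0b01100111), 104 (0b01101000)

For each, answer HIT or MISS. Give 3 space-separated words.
vaddr=170: (2,2) not in TLB -> MISS, insert
vaddr=103: (1,2) not in TLB -> MISS, insert
vaddr=104: (1,2) in TLB -> HIT

Answer: MISS MISS HIT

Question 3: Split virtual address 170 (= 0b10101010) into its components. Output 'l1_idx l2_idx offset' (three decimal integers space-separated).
Answer: 2 2 10

Derivation:
vaddr = 170 = 0b10101010
  top 2 bits -> l1_idx = 2
  next 2 bits -> l2_idx = 2
  bottom 4 bits -> offset = 10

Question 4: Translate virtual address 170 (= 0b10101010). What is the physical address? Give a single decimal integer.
vaddr = 170 = 0b10101010
Split: l1_idx=2, l2_idx=2, offset=10
L1[2] = 0
L2[0][2] = 95
paddr = 95 * 16 + 10 = 1530

Answer: 1530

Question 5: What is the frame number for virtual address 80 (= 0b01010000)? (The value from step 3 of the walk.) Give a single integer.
Answer: 87

Derivation:
vaddr = 80: l1_idx=1, l2_idx=1
L1[1] = 1; L2[1][1] = 87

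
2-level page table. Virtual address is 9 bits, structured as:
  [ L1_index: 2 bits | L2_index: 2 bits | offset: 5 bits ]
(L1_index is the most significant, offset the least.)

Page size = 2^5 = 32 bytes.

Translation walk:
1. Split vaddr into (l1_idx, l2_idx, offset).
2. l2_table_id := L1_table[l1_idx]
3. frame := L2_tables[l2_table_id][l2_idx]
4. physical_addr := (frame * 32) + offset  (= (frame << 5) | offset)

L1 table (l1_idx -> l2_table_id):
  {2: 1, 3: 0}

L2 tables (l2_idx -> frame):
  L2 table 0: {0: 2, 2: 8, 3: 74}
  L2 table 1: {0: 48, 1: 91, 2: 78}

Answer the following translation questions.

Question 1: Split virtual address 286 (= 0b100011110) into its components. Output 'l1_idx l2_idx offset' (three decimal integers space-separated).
vaddr = 286 = 0b100011110
  top 2 bits -> l1_idx = 2
  next 2 bits -> l2_idx = 0
  bottom 5 bits -> offset = 30

Answer: 2 0 30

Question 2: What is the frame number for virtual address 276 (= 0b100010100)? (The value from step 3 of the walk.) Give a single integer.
vaddr = 276: l1_idx=2, l2_idx=0
L1[2] = 1; L2[1][0] = 48

Answer: 48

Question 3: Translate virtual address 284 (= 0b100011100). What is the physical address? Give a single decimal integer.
vaddr = 284 = 0b100011100
Split: l1_idx=2, l2_idx=0, offset=28
L1[2] = 1
L2[1][0] = 48
paddr = 48 * 32 + 28 = 1564

Answer: 1564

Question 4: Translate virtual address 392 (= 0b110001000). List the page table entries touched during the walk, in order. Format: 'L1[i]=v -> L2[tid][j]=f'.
vaddr = 392 = 0b110001000
Split: l1_idx=3, l2_idx=0, offset=8

Answer: L1[3]=0 -> L2[0][0]=2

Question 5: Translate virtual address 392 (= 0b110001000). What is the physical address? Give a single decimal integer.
vaddr = 392 = 0b110001000
Split: l1_idx=3, l2_idx=0, offset=8
L1[3] = 0
L2[0][0] = 2
paddr = 2 * 32 + 8 = 72

Answer: 72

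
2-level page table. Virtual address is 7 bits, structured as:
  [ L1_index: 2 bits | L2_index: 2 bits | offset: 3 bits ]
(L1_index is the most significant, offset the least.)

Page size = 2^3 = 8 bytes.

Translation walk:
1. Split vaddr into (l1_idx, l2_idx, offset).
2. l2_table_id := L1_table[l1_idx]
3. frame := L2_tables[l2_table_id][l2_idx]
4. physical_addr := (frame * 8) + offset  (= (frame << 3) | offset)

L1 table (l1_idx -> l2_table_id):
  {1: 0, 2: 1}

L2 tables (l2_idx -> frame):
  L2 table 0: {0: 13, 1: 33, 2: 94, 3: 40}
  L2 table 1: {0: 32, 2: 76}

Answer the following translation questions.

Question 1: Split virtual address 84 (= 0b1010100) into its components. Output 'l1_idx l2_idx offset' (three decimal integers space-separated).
Answer: 2 2 4

Derivation:
vaddr = 84 = 0b1010100
  top 2 bits -> l1_idx = 2
  next 2 bits -> l2_idx = 2
  bottom 3 bits -> offset = 4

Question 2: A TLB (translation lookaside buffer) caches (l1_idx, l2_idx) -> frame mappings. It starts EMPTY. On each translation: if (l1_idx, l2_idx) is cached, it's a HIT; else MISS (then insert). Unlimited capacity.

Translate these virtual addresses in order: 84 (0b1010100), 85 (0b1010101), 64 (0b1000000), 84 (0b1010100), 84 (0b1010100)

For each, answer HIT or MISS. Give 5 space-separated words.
vaddr=84: (2,2) not in TLB -> MISS, insert
vaddr=85: (2,2) in TLB -> HIT
vaddr=64: (2,0) not in TLB -> MISS, insert
vaddr=84: (2,2) in TLB -> HIT
vaddr=84: (2,2) in TLB -> HIT

Answer: MISS HIT MISS HIT HIT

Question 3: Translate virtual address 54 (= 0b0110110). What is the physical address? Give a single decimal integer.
Answer: 758

Derivation:
vaddr = 54 = 0b0110110
Split: l1_idx=1, l2_idx=2, offset=6
L1[1] = 0
L2[0][2] = 94
paddr = 94 * 8 + 6 = 758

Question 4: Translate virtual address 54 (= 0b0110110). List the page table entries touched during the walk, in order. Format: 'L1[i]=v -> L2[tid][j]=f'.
Answer: L1[1]=0 -> L2[0][2]=94

Derivation:
vaddr = 54 = 0b0110110
Split: l1_idx=1, l2_idx=2, offset=6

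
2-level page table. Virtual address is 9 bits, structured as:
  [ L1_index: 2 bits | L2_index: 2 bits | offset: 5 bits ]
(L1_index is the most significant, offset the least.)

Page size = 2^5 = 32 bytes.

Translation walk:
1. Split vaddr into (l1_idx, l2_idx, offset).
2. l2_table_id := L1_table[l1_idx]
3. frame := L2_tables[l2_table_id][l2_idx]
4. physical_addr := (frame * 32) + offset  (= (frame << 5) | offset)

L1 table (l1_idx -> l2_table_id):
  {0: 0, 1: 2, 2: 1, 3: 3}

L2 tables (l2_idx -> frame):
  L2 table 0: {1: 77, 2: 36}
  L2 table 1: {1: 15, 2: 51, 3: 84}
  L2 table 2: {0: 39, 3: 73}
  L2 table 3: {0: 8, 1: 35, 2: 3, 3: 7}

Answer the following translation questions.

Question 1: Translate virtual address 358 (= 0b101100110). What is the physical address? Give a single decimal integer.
vaddr = 358 = 0b101100110
Split: l1_idx=2, l2_idx=3, offset=6
L1[2] = 1
L2[1][3] = 84
paddr = 84 * 32 + 6 = 2694

Answer: 2694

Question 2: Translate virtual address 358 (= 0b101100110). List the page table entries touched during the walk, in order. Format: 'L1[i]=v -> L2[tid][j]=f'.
Answer: L1[2]=1 -> L2[1][3]=84

Derivation:
vaddr = 358 = 0b101100110
Split: l1_idx=2, l2_idx=3, offset=6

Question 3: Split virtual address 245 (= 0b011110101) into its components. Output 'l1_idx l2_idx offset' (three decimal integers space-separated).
vaddr = 245 = 0b011110101
  top 2 bits -> l1_idx = 1
  next 2 bits -> l2_idx = 3
  bottom 5 bits -> offset = 21

Answer: 1 3 21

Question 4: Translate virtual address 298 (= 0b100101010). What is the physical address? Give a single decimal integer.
vaddr = 298 = 0b100101010
Split: l1_idx=2, l2_idx=1, offset=10
L1[2] = 1
L2[1][1] = 15
paddr = 15 * 32 + 10 = 490

Answer: 490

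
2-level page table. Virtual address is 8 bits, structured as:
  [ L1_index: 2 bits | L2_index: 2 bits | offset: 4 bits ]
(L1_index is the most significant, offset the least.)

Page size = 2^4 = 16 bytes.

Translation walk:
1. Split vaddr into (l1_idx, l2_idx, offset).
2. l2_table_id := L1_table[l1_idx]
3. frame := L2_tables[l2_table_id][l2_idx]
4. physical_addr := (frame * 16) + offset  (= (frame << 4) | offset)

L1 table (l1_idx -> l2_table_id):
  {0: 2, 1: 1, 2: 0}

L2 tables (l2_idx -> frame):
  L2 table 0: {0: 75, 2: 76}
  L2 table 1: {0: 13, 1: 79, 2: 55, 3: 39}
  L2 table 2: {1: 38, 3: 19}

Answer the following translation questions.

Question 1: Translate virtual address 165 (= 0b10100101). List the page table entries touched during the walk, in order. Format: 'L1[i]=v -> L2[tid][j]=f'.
Answer: L1[2]=0 -> L2[0][2]=76

Derivation:
vaddr = 165 = 0b10100101
Split: l1_idx=2, l2_idx=2, offset=5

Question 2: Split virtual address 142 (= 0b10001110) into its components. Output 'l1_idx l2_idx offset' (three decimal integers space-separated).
vaddr = 142 = 0b10001110
  top 2 bits -> l1_idx = 2
  next 2 bits -> l2_idx = 0
  bottom 4 bits -> offset = 14

Answer: 2 0 14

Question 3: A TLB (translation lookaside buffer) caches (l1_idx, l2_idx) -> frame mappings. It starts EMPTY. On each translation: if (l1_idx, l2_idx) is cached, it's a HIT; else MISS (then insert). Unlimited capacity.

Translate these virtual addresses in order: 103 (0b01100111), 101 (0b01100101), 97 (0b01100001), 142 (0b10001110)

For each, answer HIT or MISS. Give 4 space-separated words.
Answer: MISS HIT HIT MISS

Derivation:
vaddr=103: (1,2) not in TLB -> MISS, insert
vaddr=101: (1,2) in TLB -> HIT
vaddr=97: (1,2) in TLB -> HIT
vaddr=142: (2,0) not in TLB -> MISS, insert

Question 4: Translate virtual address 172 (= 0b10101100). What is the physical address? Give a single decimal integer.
vaddr = 172 = 0b10101100
Split: l1_idx=2, l2_idx=2, offset=12
L1[2] = 0
L2[0][2] = 76
paddr = 76 * 16 + 12 = 1228

Answer: 1228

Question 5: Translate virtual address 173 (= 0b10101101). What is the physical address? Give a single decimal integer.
Answer: 1229

Derivation:
vaddr = 173 = 0b10101101
Split: l1_idx=2, l2_idx=2, offset=13
L1[2] = 0
L2[0][2] = 76
paddr = 76 * 16 + 13 = 1229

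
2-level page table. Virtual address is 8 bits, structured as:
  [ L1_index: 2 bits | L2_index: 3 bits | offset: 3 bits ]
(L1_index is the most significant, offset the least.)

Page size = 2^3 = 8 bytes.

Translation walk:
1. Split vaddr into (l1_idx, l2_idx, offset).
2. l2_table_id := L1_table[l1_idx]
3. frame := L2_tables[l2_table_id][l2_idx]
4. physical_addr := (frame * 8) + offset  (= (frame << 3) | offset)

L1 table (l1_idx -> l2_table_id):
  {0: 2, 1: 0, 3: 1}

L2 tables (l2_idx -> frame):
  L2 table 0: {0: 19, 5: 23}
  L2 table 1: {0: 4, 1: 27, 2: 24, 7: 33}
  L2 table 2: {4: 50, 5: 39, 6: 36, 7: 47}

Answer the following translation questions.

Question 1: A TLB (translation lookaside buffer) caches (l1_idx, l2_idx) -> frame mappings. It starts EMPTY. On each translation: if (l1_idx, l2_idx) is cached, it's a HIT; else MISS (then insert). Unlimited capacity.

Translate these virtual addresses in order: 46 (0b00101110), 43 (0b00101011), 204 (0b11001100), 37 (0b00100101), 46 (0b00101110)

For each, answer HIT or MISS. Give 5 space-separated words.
Answer: MISS HIT MISS MISS HIT

Derivation:
vaddr=46: (0,5) not in TLB -> MISS, insert
vaddr=43: (0,5) in TLB -> HIT
vaddr=204: (3,1) not in TLB -> MISS, insert
vaddr=37: (0,4) not in TLB -> MISS, insert
vaddr=46: (0,5) in TLB -> HIT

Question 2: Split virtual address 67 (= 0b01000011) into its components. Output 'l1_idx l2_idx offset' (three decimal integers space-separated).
Answer: 1 0 3

Derivation:
vaddr = 67 = 0b01000011
  top 2 bits -> l1_idx = 1
  next 3 bits -> l2_idx = 0
  bottom 3 bits -> offset = 3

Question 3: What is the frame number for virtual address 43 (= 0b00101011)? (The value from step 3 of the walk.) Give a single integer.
Answer: 39

Derivation:
vaddr = 43: l1_idx=0, l2_idx=5
L1[0] = 2; L2[2][5] = 39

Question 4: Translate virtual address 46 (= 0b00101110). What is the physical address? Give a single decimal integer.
Answer: 318

Derivation:
vaddr = 46 = 0b00101110
Split: l1_idx=0, l2_idx=5, offset=6
L1[0] = 2
L2[2][5] = 39
paddr = 39 * 8 + 6 = 318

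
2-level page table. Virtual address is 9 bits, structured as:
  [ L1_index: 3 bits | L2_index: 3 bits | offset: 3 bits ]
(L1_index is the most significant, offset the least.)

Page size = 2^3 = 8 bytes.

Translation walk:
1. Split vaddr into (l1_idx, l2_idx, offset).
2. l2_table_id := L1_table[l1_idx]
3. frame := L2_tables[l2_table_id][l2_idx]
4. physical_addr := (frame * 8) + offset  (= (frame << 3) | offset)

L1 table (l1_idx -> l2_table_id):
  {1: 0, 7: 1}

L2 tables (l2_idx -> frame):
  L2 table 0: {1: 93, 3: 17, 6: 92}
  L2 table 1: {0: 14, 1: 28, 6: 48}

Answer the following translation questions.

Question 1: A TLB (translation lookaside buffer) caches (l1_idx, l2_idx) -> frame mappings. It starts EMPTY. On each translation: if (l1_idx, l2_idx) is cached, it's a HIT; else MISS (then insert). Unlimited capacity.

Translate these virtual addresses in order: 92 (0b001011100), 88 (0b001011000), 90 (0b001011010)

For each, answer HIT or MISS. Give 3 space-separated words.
vaddr=92: (1,3) not in TLB -> MISS, insert
vaddr=88: (1,3) in TLB -> HIT
vaddr=90: (1,3) in TLB -> HIT

Answer: MISS HIT HIT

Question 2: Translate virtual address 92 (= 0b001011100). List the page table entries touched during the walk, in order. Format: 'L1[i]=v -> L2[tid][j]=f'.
Answer: L1[1]=0 -> L2[0][3]=17

Derivation:
vaddr = 92 = 0b001011100
Split: l1_idx=1, l2_idx=3, offset=4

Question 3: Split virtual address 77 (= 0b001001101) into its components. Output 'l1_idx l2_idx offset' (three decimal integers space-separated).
vaddr = 77 = 0b001001101
  top 3 bits -> l1_idx = 1
  next 3 bits -> l2_idx = 1
  bottom 3 bits -> offset = 5

Answer: 1 1 5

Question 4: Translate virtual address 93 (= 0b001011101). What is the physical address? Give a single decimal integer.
Answer: 141

Derivation:
vaddr = 93 = 0b001011101
Split: l1_idx=1, l2_idx=3, offset=5
L1[1] = 0
L2[0][3] = 17
paddr = 17 * 8 + 5 = 141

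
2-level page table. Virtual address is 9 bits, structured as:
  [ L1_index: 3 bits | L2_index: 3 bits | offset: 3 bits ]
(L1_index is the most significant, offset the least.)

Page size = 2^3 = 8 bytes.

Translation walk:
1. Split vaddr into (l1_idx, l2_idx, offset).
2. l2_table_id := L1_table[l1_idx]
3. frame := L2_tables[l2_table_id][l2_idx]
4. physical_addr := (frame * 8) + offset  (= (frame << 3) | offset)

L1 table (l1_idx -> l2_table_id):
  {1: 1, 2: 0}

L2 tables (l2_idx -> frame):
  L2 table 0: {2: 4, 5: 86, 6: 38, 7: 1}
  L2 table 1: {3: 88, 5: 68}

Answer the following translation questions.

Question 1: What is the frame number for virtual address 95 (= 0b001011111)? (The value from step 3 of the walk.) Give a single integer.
Answer: 88

Derivation:
vaddr = 95: l1_idx=1, l2_idx=3
L1[1] = 1; L2[1][3] = 88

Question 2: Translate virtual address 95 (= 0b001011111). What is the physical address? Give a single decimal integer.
vaddr = 95 = 0b001011111
Split: l1_idx=1, l2_idx=3, offset=7
L1[1] = 1
L2[1][3] = 88
paddr = 88 * 8 + 7 = 711

Answer: 711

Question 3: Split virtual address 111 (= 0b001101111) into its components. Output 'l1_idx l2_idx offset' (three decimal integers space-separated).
vaddr = 111 = 0b001101111
  top 3 bits -> l1_idx = 1
  next 3 bits -> l2_idx = 5
  bottom 3 bits -> offset = 7

Answer: 1 5 7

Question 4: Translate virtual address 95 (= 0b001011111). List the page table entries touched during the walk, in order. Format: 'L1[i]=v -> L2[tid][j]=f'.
Answer: L1[1]=1 -> L2[1][3]=88

Derivation:
vaddr = 95 = 0b001011111
Split: l1_idx=1, l2_idx=3, offset=7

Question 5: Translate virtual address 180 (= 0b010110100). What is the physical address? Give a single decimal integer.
Answer: 308

Derivation:
vaddr = 180 = 0b010110100
Split: l1_idx=2, l2_idx=6, offset=4
L1[2] = 0
L2[0][6] = 38
paddr = 38 * 8 + 4 = 308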